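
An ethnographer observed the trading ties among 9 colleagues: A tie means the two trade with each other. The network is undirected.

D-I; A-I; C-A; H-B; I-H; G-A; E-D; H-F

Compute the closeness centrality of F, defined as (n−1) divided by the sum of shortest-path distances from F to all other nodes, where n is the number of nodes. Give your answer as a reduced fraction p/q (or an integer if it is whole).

8/23

Distances from F: A:3, B:2, C:4, D:3, E:4, G:4, H:1, I:2. Sum = 23.
n = 9, so closeness = 8/23.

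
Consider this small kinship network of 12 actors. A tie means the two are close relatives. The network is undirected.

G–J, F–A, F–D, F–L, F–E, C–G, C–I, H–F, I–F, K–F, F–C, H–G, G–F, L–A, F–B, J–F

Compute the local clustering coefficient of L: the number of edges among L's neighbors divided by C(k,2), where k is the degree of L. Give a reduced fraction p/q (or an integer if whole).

L's neighbors: A and F (k = 2).
Possible neighbor pairs: C(2,2) = 1. Edges among them: A–F → e = 1.
Clustering(L) = 1/1.

1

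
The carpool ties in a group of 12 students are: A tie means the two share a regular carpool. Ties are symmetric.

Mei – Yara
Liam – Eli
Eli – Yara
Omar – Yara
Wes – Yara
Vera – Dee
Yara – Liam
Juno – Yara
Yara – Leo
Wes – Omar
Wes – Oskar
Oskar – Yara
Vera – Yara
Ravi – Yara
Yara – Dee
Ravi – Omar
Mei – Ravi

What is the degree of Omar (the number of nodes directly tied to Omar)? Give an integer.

Omar is directly tied to Ravi, Wes, and Yara. That is 3 neighbors, so the degree of Omar is 3.

3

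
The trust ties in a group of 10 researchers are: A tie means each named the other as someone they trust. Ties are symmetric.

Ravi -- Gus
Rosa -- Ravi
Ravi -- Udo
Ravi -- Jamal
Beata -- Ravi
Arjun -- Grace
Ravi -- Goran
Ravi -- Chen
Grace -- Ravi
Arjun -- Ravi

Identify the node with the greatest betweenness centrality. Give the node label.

Unnormalized betweenness of each node: Arjun:0, Beata:0, Chen:0, Goran:0, Grace:0, Gus:0, Jamal:0, Ravi:35, Rosa:0, Udo:0.
Ravi has the largest value, 35, making it the main broker — the node through which the most shortest paths run.

Ravi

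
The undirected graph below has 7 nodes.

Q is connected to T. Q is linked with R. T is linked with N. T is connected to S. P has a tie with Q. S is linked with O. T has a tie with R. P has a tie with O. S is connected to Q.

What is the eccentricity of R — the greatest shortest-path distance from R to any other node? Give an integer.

3

Distances from R: N:2, O:3, P:2, Q:1, S:2, T:1.
The largest is 3 (to O), so the eccentricity of R is 3.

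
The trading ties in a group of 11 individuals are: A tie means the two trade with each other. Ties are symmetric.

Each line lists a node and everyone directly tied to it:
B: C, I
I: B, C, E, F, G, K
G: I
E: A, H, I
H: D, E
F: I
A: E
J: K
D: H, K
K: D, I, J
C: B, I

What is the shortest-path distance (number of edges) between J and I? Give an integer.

2

One shortest route is J – K – I, which uses 2 edges, and J and I are not directly tied, so nothing shorter exists. So d(J,I) = 2.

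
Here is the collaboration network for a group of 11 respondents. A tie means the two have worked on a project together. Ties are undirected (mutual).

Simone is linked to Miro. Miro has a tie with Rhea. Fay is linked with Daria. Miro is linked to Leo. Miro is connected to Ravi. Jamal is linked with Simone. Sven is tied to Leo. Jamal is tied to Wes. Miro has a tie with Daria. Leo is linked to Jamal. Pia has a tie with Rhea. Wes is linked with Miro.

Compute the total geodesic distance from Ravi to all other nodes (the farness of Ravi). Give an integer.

23

Distances from Ravi: Daria:2, Fay:3, Jamal:3, Leo:2, Miro:1, Pia:3, Rhea:2, Simone:2, Sven:3, Wes:2.
Sum = 2 + 3 + 3 + 2 + 1 + 3 + 2 + 2 + 3 + 2 = 23.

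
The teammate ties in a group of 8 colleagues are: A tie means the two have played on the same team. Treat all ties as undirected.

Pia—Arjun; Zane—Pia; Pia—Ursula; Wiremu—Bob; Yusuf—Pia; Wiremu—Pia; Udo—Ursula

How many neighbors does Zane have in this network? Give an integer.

Zane is directly tied to Pia. That is 1 neighbor, so the degree of Zane is 1.

1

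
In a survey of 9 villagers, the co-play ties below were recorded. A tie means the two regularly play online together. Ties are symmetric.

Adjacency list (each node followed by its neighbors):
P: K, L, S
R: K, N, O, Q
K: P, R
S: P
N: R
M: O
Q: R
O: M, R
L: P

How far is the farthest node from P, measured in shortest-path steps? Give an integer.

Distances from P: K:1, L:1, M:4, N:3, O:3, Q:3, R:2, S:1.
The largest is 4 (to M), so the eccentricity of P is 4.

4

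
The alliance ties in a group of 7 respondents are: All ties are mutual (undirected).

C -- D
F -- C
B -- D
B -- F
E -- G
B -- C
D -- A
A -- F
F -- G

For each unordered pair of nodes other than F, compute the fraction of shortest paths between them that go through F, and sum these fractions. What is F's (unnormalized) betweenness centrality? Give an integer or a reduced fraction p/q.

9

Pairs whose geodesics pass through F — E–B: 1; E–C: 1; E–A: 1; E–D: 3/3; G–B: 1; G–C: 1; G–A: 1; G–D: 3/3; B–A: 1/2; C–A: 1/2.
All other pairs contribute 0.
Summing the contributions gives betweenness(F) = 9.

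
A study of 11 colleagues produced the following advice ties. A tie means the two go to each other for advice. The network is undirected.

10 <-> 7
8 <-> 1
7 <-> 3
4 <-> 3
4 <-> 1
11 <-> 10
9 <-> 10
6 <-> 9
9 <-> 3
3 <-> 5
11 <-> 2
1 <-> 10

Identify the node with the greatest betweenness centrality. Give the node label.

Unnormalized betweenness of each node: 1:12, 2:0, 3:13, 4:4, 5:0, 6:0, 7:3, 8:0, 9:12, 10:23, 11:9.
10 has the largest value, 23, making it the main broker — the node through which the most shortest paths run.

10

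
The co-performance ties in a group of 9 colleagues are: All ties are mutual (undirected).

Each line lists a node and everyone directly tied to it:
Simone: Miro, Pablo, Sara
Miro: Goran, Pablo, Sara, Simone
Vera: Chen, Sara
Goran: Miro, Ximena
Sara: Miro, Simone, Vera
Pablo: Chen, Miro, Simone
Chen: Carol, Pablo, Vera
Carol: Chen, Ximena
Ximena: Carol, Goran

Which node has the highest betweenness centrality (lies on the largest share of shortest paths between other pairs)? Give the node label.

Unnormalized betweenness of each node: Carol:3, Chen:7, Goran:4, Miro:15/2, Pablo:4, Sara:3, Simone:1/2, Vera:2, Ximena:2.
Miro has the largest value, 15/2, making it the main broker — the node through which the most shortest paths run.

Miro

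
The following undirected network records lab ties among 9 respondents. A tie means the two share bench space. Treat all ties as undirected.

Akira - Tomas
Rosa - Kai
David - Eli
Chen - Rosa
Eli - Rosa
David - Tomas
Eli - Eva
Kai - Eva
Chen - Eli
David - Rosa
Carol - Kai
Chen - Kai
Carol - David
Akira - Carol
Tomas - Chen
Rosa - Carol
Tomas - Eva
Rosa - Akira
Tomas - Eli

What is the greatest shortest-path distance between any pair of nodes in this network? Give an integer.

2

Eccentricity of each node (its greatest distance to any other): Akira:2, Carol:2, Chen:2, David:2, Eli:2, Eva:2, Kai:2, Rosa:2, Tomas:2.
The maximum eccentricity is 2, realized for instance by the pair Akira–Kai via Akira – Rosa – Kai. So the diameter is 2.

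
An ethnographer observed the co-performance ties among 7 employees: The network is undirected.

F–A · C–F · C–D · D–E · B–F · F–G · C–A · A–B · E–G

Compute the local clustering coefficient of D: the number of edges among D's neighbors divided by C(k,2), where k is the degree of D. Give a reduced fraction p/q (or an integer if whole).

D's neighbors: C and E (k = 2).
Possible neighbor pairs: C(2,2) = 1. Edges among them: none → e = 0.
Clustering(D) = 0/1.

0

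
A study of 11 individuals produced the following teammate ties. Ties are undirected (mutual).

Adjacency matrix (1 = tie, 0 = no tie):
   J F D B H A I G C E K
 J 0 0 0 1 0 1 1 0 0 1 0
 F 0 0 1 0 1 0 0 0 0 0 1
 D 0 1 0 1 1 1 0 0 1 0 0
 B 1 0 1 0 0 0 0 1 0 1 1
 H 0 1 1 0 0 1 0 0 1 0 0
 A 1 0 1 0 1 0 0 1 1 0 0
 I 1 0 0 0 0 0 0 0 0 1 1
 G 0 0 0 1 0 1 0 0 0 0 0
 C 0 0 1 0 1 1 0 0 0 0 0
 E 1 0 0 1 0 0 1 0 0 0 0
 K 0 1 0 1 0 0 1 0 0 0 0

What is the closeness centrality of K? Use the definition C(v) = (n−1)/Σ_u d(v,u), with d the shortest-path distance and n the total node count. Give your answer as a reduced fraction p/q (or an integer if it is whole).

10/19

Distances from K: A:3, B:1, C:3, D:2, E:2, F:1, G:2, H:2, I:1, J:2. Sum = 19.
n = 11, so closeness = 10/19.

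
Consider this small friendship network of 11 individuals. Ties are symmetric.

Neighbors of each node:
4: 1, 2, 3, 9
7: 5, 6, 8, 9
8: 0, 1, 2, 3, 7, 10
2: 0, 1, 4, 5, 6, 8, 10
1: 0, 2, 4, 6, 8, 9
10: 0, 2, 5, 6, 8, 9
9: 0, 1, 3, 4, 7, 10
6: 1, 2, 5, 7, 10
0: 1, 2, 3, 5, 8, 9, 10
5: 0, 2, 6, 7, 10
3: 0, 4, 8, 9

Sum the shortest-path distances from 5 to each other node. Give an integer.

Distances from 5: 0:1, 1:2, 2:1, 3:2, 4:2, 6:1, 7:1, 8:2, 9:2, 10:1.
Sum = 1 + 2 + 1 + 2 + 2 + 1 + 1 + 2 + 2 + 1 = 15.

15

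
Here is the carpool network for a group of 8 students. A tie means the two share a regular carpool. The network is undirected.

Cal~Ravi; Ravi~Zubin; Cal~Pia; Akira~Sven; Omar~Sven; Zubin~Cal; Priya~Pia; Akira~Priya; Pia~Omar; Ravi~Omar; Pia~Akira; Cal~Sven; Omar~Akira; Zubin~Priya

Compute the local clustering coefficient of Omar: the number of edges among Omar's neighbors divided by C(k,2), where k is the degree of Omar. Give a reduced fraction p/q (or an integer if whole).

Omar's neighbors: Akira, Pia, Ravi, and Sven (k = 4).
Possible neighbor pairs: C(4,2) = 6. Edges among them: Akira–Pia, Akira–Sven → e = 2.
Clustering(Omar) = 2/6 = 1/3.

1/3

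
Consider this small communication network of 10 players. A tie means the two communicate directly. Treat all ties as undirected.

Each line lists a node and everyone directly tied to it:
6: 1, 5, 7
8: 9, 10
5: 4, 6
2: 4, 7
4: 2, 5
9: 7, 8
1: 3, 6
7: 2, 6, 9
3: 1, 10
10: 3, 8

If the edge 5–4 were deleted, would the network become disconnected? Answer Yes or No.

Even without that edge, 5 still reaches 4 via 5 – 6 – 7 – 2 – 4, so the network stays connected. Not a bridge.

No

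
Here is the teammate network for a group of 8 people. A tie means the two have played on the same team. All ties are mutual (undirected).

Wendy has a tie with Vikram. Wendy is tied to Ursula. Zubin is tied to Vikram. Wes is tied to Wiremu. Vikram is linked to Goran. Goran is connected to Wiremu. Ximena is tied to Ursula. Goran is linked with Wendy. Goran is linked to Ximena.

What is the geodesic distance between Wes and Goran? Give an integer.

One shortest route is Wes – Wiremu – Goran, which uses 2 edges, and Wes and Goran are not directly tied, so nothing shorter exists. So d(Wes,Goran) = 2.

2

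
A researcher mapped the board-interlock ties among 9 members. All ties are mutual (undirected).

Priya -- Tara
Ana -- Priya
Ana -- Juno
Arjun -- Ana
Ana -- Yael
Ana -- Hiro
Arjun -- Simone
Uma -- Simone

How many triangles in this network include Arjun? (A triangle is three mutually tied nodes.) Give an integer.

0

Arjun's neighbors are Ana and Simone, but none of them are tied to each other, so no triangle contains Arjun.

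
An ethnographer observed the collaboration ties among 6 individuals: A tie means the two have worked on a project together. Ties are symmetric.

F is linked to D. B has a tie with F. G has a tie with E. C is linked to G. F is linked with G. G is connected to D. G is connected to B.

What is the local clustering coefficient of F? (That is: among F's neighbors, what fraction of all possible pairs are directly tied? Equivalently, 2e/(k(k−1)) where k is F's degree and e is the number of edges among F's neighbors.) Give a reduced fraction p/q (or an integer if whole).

2/3

F's neighbors: B, D, and G (k = 3).
Possible neighbor pairs: C(3,2) = 3. Edges among them: B–G, D–G → e = 2.
Clustering(F) = 2/3.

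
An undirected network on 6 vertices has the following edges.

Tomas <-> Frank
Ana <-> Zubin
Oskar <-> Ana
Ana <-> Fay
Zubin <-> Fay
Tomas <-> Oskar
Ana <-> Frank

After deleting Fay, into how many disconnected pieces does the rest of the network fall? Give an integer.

Fay's neighbors (Ana and Zubin) remain reachable from one another through other ties, so the rest of the network stays in one piece.

1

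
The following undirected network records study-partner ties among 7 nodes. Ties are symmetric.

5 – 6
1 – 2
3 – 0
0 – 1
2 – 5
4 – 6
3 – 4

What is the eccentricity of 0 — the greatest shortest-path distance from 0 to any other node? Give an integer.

Distances from 0: 1:1, 2:2, 3:1, 4:2, 5:3, 6:3.
The largest is 3 (to 5 and 6), so the eccentricity of 0 is 3.

3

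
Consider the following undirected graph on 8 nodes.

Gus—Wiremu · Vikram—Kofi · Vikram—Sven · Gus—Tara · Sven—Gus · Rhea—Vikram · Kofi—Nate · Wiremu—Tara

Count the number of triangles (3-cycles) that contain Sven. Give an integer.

0

Sven's neighbors are Gus and Vikram, but none of them are tied to each other, so no triangle contains Sven.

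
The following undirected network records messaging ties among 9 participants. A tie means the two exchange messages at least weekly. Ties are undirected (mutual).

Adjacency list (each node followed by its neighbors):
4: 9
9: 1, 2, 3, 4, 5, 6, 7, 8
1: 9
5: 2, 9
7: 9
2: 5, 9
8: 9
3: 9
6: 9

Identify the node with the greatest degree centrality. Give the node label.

Degrees — 1:1, 2:2, 3:1, 4:1, 5:2, 6:1, 7:1, 8:1, 9:8.
The maximum is 8, attained only by 9.

9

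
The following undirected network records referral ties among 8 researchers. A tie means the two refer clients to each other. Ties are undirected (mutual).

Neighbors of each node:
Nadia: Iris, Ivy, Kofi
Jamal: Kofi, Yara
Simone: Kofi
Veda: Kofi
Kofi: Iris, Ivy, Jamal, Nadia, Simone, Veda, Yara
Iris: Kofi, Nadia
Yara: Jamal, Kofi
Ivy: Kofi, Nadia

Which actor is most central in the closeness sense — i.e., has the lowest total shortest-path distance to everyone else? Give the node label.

Farness (sum of distances to all others) for each node — Iris:12, Ivy:12, Jamal:12, Kofi:7, Nadia:11, Simone:13, Veda:13, Yara:12.
The smallest farness is 7, for Kofi, so Kofi has the highest closeness.

Kofi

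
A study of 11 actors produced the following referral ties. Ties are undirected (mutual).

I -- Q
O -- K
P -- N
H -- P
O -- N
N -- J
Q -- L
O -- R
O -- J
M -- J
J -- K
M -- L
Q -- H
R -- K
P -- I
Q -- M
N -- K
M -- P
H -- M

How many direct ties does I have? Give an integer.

2

I is directly tied to P and Q. That is 2 neighbors, so the degree of I is 2.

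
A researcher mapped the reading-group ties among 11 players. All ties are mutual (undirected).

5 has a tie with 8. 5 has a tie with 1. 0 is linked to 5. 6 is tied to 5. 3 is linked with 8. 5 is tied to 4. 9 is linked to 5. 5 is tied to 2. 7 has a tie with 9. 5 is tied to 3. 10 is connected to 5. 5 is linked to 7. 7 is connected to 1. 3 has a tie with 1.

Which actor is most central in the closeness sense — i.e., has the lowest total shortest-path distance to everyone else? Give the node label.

Farness (sum of distances to all others) for each node — 0:19, 1:17, 2:19, 3:17, 4:19, 5:10, 6:19, 7:17, 8:18, 9:18, 10:19.
The smallest farness is 10, for 5, so 5 has the highest closeness.

5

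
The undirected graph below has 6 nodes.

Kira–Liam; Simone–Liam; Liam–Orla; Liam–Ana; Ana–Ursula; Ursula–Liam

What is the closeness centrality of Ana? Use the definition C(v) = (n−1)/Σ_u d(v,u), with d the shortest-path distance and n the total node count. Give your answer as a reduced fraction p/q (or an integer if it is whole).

Distances from Ana: Kira:2, Liam:1, Orla:2, Simone:2, Ursula:1. Sum = 8.
n = 6, so closeness = 5/8.

5/8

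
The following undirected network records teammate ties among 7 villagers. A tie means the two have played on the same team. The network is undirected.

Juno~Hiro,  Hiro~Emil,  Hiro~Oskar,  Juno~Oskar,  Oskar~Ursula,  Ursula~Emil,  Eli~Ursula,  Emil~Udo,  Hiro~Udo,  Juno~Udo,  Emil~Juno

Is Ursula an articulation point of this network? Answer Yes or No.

Yes

Removing Ursula leaves {Eli} with no path to {Emil, Hiro, Juno, Oskar, and Udo}, so the network splits into 2 components. Ursula is a cut vertex.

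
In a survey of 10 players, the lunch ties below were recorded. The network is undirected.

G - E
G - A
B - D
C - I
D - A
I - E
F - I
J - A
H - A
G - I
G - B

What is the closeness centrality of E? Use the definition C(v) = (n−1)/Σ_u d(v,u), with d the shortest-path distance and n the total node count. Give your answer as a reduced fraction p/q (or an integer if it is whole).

Distances from E: A:2, B:2, C:2, D:3, F:2, G:1, H:3, I:1, J:3. Sum = 19.
n = 10, so closeness = 9/19.

9/19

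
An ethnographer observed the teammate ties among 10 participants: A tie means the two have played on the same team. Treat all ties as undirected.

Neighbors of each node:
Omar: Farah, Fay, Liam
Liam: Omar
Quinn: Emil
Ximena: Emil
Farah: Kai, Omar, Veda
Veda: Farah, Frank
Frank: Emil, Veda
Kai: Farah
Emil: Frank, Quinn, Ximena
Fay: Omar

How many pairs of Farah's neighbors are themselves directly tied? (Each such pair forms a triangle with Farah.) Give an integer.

Farah's neighbors are Kai, Omar, and Veda, but none of them are tied to each other, so no triangle contains Farah.

0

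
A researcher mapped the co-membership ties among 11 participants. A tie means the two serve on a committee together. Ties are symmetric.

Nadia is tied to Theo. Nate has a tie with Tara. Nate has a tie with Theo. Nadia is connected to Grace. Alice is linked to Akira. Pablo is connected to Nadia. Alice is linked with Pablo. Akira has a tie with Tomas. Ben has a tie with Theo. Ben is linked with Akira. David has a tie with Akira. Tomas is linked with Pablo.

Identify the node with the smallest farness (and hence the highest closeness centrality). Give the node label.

Theo

Farness (sum of distances to all others) for each node — Akira:22, Alice:25, Ben:21, David:31, Grace:30, Nadia:21, Nate:27, Pablo:22, Tara:36, Theo:20, Tomas:25.
The smallest farness is 20, for Theo, so Theo has the highest closeness.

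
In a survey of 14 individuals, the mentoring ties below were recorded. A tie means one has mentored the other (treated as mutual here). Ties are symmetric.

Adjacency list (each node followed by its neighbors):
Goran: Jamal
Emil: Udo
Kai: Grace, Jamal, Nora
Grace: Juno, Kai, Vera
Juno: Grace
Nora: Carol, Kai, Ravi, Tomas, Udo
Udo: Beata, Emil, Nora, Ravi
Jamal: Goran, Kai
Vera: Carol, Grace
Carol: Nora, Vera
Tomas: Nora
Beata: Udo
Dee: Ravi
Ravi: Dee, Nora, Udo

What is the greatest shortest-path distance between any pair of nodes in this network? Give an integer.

Eccentricity of each node (its greatest distance to any other): Beata:5, Carol:4, Dee:5, Emil:5, Goran:5, Grace:4, Jamal:4, Juno:5, Kai:3, Nora:3, Ravi:4, Tomas:4, Udo:4, Vera:4.
The maximum eccentricity is 5, realized for instance by the pair Juno–Emil via Juno – Grace – Kai – Nora – Udo – Emil. So the diameter is 5.

5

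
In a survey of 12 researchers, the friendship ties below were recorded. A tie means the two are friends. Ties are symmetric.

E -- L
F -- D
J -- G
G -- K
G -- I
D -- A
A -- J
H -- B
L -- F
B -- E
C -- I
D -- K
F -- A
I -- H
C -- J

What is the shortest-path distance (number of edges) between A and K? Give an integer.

One shortest route is A – D – K, which uses 2 edges, and A and K are not directly tied, so nothing shorter exists. So d(A,K) = 2.

2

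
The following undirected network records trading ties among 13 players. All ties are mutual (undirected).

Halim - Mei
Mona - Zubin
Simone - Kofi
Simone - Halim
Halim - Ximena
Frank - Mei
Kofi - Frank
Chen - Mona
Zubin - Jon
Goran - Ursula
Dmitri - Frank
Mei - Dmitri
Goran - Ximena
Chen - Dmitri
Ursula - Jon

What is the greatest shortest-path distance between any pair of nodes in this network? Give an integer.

Eccentricity of each node (its greatest distance to any other): Chen:5, Dmitri:5, Frank:5, Goran:5, Halim:5, Jon:6, Kofi:6, Mei:5, Mona:5, Simone:6, Ursula:5, Ximena:5, Zubin:6.
The maximum eccentricity is 6, realized for instance by the pair Kofi–Jon via Kofi – Simone – Halim – Ximena – Goran – Ursula – Jon. So the diameter is 6.

6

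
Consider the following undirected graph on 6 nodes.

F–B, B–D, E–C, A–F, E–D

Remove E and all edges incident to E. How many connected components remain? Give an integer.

Without E, the remaining ties split the others into: {A, B, D, F}; {C}.
That's 2 separate components.

2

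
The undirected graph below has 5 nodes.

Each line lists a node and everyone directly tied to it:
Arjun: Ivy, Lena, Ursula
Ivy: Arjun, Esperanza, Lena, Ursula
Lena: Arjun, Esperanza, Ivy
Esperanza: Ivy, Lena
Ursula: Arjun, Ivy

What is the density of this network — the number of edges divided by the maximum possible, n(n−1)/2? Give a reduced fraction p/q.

There are 7 edges and 5 nodes, so the maximum possible is C(5,2) = 10.
Density = 7/10.

7/10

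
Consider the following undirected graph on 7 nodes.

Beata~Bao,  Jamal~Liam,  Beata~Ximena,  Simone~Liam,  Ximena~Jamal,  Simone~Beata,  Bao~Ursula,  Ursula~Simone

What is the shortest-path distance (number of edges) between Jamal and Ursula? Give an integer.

One shortest route is Jamal – Liam – Simone – Ursula, which uses 3 edges, and at distance 2 from Jamal we only reach {Beata, Simone}, which does not include Ursula. So d(Jamal,Ursula) = 3.

3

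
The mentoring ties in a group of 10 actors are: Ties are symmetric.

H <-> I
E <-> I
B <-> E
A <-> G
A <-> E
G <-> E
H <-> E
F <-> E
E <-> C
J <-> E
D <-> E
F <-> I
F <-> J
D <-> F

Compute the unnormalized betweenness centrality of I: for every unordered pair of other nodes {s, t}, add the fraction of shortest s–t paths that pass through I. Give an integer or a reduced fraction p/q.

1/2

Pairs whose geodesics pass through I — H–F: 1/2.
All other pairs contribute 0.
Summing the contributions gives betweenness(I) = 1/2.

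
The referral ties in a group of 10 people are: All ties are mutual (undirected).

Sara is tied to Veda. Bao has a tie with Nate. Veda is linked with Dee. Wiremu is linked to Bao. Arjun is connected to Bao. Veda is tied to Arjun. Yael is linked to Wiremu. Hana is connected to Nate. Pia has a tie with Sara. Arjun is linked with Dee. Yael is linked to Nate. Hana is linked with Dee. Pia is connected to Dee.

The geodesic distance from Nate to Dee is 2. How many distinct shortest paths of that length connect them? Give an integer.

The shortest distance is 2, and the only length-2 path is Nate–Hana–Dee. So there is exactly 1 shortest path.

1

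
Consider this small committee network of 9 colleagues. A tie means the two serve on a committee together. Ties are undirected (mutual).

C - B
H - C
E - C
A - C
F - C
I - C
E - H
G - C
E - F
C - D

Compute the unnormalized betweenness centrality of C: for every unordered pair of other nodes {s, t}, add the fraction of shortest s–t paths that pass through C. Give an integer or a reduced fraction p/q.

Pairs whose geodesics pass through C — F–D: 1; F–I: 1; F–B: 1; F–G: 1; F–H: 1/2; F–A: 1; D–I: 1; D–B: 1; D–G: 1; D–H: 1; D–E: 1; D–A: 1; I–B: 1; I–G: 1 … (+12 more pairs).
All other pairs contribute 0.
Summing the contributions gives betweenness(C) = 51/2.

51/2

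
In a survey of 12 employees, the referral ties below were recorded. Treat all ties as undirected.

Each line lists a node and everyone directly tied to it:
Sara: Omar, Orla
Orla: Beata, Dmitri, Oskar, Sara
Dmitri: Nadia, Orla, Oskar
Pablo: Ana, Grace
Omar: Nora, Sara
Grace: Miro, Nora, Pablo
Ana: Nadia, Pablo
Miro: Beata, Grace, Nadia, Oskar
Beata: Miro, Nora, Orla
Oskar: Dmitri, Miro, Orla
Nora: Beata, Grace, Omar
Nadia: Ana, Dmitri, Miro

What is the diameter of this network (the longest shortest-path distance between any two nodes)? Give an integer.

Eccentricity of each node (its greatest distance to any other): Ana:4, Beata:3, Dmitri:3, Grace:3, Miro:3, Nadia:4, Nora:3, Omar:4, Orla:4, Oskar:3, Pablo:4, Sara:4.
The maximum eccentricity is 4, realized for instance by the pair Omar–Nadia via Omar – Sara – Orla – Dmitri – Nadia. So the diameter is 4.

4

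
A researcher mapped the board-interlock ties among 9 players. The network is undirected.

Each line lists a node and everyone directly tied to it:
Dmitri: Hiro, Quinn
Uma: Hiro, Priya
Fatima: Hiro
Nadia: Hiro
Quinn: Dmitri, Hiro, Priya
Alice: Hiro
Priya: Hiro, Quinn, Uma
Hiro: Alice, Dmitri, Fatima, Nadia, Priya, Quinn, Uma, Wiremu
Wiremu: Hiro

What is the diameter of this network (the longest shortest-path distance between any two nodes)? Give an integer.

Eccentricity of each node (its greatest distance to any other): Alice:2, Dmitri:2, Fatima:2, Hiro:1, Nadia:2, Priya:2, Quinn:2, Uma:2, Wiremu:2.
The maximum eccentricity is 2, realized for instance by the pair Wiremu–Uma via Wiremu – Hiro – Uma. So the diameter is 2.

2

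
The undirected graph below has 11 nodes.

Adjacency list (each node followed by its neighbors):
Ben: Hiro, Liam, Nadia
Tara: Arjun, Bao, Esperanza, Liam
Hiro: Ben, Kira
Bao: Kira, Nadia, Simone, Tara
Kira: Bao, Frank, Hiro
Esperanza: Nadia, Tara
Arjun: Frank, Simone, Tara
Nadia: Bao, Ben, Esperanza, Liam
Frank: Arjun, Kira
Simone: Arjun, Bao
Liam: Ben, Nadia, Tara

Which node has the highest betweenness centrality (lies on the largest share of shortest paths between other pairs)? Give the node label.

Unnormalized betweenness of each node: Arjun:31/6, Bao:71/6, Ben:23/6, Esperanza:7/12, Frank:2, Hiro:7/3, Kira:15/2, Liam:37/12, Nadia:7, Simone:3/4, Tara:119/12.
Bao has the largest value, 71/6, making it the main broker — the node through which the most shortest paths run.

Bao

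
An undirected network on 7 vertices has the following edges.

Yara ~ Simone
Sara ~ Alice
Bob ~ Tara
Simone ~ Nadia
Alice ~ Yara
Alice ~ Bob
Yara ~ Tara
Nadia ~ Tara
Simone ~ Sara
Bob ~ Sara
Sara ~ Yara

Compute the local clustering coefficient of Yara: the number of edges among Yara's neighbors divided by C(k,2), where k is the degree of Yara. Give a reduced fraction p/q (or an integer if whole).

Yara's neighbors: Alice, Sara, Simone, and Tara (k = 4).
Possible neighbor pairs: C(4,2) = 6. Edges among them: Alice–Sara, Sara–Simone → e = 2.
Clustering(Yara) = 2/6 = 1/3.

1/3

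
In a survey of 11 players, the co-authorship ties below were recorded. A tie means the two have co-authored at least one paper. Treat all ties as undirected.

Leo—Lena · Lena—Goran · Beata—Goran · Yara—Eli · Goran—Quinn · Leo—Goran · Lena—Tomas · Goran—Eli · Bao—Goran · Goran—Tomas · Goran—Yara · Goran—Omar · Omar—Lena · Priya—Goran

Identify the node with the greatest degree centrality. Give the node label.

Degrees — Bao:1, Beata:1, Eli:2, Goran:10, Lena:4, Leo:2, Omar:2, Priya:1, Quinn:1, Tomas:2, Yara:2.
The maximum is 10, attained only by Goran.

Goran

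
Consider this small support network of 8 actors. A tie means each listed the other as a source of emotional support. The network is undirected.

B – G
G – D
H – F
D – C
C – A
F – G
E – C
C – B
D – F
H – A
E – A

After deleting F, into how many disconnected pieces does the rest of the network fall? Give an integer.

F's neighbors (D, G, and H) remain reachable from one another through other ties, so the rest of the network stays in one piece.

1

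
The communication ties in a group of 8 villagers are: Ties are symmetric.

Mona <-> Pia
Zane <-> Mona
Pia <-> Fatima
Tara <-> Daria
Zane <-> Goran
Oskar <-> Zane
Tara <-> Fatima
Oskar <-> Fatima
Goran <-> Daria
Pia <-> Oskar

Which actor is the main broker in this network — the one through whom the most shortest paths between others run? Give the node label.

Unnormalized betweenness of each node: Daria:2, Fatima:5, Goran:3, Mona:1, Oskar:3, Pia:5/2, Tara:3, Zane:11/2.
Zane has the largest value, 11/2, making it the main broker — the node through which the most shortest paths run.

Zane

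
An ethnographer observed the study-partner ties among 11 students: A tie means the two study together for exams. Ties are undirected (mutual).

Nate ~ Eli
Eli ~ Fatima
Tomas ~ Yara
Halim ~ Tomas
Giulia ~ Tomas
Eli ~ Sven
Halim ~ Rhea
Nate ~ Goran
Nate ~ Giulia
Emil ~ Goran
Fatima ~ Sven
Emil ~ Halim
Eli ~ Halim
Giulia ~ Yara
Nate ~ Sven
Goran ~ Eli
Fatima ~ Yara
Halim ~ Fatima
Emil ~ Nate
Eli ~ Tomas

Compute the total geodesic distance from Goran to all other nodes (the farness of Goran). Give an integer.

19

Distances from Goran: Eli:1, Emil:1, Fatima:2, Giulia:2, Halim:2, Nate:1, Rhea:3, Sven:2, Tomas:2, Yara:3.
Sum = 1 + 1 + 2 + 2 + 2 + 1 + 3 + 2 + 2 + 3 = 19.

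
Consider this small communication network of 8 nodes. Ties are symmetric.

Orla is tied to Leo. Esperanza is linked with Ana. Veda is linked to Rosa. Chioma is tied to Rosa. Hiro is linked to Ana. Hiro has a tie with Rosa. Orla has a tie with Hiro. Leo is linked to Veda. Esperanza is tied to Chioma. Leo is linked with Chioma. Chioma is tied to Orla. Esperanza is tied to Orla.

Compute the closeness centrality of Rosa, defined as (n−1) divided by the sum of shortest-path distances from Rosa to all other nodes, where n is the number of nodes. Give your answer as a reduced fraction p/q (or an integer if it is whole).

7/11

Distances from Rosa: Ana:2, Chioma:1, Esperanza:2, Hiro:1, Leo:2, Orla:2, Veda:1. Sum = 11.
n = 8, so closeness = 7/11.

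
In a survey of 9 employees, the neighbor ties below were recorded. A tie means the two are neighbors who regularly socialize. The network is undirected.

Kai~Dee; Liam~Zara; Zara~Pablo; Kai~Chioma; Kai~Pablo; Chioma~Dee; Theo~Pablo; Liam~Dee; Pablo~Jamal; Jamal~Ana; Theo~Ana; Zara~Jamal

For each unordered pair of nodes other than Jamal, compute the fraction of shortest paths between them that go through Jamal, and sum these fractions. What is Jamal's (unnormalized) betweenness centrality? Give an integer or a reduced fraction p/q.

25/6

Pairs whose geodesics pass through Jamal — Ana–Pablo: 1/2; Ana–Kai: 1/2; Ana–Chioma: 1/2; Ana–Dee: 2/3; Ana–Liam: 1; Ana–Zara: 1.
All other pairs contribute 0.
Summing the contributions gives betweenness(Jamal) = 25/6.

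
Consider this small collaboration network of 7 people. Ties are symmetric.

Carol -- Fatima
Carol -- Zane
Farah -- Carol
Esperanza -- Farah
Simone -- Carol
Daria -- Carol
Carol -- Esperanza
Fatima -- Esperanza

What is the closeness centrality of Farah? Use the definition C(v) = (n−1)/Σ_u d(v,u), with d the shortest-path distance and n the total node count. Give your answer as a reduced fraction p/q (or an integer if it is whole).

3/5

Distances from Farah: Carol:1, Daria:2, Esperanza:1, Fatima:2, Simone:2, Zane:2. Sum = 10.
n = 7, so closeness = 6/10 = 3/5.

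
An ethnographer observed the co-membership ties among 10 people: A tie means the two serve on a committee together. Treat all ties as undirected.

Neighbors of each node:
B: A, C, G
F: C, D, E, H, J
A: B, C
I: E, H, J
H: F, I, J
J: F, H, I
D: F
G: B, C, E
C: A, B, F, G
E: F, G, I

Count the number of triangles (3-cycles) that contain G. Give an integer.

G's neighbors: B, C, and E.
Neighbor pairs that are themselves tied: G–B–C. Each forms one triangle with G, for 1 in total.

1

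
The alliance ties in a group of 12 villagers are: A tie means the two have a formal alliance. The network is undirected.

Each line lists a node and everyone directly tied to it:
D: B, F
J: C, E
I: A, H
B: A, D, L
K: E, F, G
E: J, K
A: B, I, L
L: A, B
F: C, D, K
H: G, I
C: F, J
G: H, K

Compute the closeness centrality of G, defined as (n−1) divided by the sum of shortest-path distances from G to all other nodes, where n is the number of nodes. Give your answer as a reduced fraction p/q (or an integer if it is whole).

Distances from G: A:3, B:4, C:3, D:3, E:2, F:2, H:1, I:2, J:3, K:1, L:4. Sum = 28.
n = 12, so closeness = 11/28.

11/28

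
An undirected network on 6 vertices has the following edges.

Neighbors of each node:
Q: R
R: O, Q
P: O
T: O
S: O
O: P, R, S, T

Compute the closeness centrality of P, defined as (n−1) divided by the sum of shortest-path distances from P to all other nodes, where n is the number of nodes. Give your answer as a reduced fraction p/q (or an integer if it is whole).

1/2

Distances from P: O:1, Q:3, R:2, S:2, T:2. Sum = 10.
n = 6, so closeness = 5/10 = 1/2.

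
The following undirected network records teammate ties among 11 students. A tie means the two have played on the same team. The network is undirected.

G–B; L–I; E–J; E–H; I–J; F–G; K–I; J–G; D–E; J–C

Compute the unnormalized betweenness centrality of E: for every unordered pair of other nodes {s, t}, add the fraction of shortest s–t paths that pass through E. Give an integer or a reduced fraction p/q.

Pairs whose geodesics pass through E — G–D: 1; G–H: 1; K–D: 1; K–H: 1; D–H: 1; D–F: 1; D–J: 1; D–B: 1; D–I: 1; D–C: 1; D–L: 1; H–F: 1; H–J: 1; H–B: 1 … (+3 more pairs).
All other pairs contribute 0.
Summing the contributions gives betweenness(E) = 17.

17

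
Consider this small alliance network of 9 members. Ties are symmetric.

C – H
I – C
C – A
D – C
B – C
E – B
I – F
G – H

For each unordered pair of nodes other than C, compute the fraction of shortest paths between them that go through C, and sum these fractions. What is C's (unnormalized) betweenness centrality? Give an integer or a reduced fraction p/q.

Pairs whose geodesics pass through C — E–H: 1; E–D: 1; E–G: 1; E–F: 1; E–I: 1; E–A: 1; H–D: 1; H–F: 1; H–I: 1; H–B: 1; H–A: 1; D–G: 1; D–F: 1; D–I: 1 … (+11 more pairs).
All other pairs contribute 0.
Summing the contributions gives betweenness(C) = 25.

25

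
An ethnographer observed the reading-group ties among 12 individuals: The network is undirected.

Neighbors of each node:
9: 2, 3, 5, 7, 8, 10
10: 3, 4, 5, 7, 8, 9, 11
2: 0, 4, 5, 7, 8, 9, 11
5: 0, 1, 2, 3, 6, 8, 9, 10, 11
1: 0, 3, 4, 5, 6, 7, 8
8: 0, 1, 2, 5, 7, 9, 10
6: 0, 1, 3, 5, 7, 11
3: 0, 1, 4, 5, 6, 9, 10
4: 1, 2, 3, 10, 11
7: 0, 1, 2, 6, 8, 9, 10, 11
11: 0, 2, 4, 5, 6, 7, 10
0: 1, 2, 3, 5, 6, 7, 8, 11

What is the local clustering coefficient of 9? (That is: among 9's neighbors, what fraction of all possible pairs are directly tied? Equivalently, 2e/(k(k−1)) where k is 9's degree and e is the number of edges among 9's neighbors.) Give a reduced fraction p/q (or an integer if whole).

9's neighbors: 2, 3, 5, 7, 8, and 10 (k = 6).
Possible neighbor pairs: C(6,2) = 15. Edges among them: 2–5, 2–7, 2–8, 3–5, 3–10, 5–8, 5–10, 7–8, 7–10, 8–10 → e = 10.
Clustering(9) = 10/15 = 2/3.

2/3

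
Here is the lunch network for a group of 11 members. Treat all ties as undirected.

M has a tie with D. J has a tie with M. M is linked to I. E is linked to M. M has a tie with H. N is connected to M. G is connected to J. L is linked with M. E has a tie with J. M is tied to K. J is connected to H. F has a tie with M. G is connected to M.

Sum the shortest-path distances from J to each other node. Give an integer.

Distances from J: D:2, E:1, F:2, G:1, H:1, I:2, K:2, L:2, M:1, N:2.
Sum = 2 + 1 + 2 + 1 + 1 + 2 + 2 + 2 + 1 + 2 = 16.

16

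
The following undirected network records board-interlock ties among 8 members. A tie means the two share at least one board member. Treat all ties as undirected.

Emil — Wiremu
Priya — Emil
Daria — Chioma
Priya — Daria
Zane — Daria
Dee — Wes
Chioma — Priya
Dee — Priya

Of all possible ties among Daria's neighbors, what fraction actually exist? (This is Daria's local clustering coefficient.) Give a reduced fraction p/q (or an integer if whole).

1/3

Daria's neighbors: Chioma, Priya, and Zane (k = 3).
Possible neighbor pairs: C(3,2) = 3. Edges among them: Chioma–Priya → e = 1.
Clustering(Daria) = 1/3.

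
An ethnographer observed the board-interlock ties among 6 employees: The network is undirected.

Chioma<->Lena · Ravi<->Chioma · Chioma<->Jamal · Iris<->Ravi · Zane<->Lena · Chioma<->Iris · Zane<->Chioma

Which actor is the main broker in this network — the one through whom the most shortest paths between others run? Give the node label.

Chioma

Unnormalized betweenness of each node: Chioma:8, Iris:0, Jamal:0, Lena:0, Ravi:0, Zane:0.
Chioma has the largest value, 8, making it the main broker — the node through which the most shortest paths run.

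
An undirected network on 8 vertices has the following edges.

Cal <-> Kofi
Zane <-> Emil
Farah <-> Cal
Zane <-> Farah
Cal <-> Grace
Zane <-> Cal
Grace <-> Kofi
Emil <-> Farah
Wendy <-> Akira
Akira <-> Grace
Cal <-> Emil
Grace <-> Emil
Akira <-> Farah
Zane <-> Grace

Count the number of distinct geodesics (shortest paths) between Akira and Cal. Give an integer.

2

The shortest distance is 2. The length-2 paths are: Akira–Farah–Cal; Akira–Grace–Cal.
That gives 2 distinct shortest paths.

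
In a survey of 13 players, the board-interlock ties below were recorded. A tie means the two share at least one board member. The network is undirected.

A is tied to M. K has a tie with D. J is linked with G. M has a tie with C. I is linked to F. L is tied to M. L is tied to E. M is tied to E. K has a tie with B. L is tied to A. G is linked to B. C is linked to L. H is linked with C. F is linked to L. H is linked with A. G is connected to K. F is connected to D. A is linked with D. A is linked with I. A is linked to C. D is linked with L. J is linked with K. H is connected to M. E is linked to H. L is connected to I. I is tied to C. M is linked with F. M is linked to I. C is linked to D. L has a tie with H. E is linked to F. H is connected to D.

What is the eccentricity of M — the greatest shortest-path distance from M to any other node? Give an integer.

Distances from M: A:1, B:4, C:1, D:2, E:1, F:1, G:4, H:1, I:1, J:4, K:3, L:1.
The largest is 4 (to J, G, and B), so the eccentricity of M is 4.

4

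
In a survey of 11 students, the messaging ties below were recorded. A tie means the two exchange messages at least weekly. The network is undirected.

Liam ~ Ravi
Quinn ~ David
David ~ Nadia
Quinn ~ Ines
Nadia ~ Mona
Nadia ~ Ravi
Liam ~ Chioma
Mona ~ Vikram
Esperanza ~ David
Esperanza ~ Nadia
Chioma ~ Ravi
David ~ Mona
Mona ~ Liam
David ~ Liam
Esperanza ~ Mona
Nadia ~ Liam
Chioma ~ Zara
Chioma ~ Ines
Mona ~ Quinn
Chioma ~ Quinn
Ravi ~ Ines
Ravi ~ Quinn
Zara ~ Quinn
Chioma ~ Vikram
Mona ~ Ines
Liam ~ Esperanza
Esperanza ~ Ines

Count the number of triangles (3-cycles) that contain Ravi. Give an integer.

Ravi's neighbors: Chioma, Ines, Liam, Nadia, and Quinn.
Neighbor pairs that are themselves tied: Ravi–Chioma–Ines; Ravi–Chioma–Liam; Ravi–Chioma–Quinn; Ravi–Ines–Quinn; Ravi–Liam–Nadia. Each forms one triangle with Ravi, for 5 in total.

5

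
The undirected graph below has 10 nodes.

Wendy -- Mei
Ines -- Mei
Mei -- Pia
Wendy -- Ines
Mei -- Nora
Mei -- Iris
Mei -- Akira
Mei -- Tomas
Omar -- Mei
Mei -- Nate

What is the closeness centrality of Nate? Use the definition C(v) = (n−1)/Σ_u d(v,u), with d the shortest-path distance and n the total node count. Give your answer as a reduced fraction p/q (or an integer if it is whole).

9/17

Distances from Nate: Akira:2, Ines:2, Iris:2, Mei:1, Nora:2, Omar:2, Pia:2, Tomas:2, Wendy:2. Sum = 17.
n = 10, so closeness = 9/17.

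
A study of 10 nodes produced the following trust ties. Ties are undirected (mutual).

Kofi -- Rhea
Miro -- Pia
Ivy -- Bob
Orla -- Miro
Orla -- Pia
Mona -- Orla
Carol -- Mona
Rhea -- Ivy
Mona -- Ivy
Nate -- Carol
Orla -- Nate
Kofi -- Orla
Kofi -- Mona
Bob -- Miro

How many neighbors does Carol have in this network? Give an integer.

2

Carol is directly tied to Mona and Nate. That is 2 neighbors, so the degree of Carol is 2.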